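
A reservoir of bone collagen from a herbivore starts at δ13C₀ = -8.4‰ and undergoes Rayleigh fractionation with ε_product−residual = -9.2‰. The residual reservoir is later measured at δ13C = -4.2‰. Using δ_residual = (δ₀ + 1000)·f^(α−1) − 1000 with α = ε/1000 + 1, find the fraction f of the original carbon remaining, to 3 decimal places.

α − 1 = ε/1000 = -0.0092
(δ_res + 1000)/(δ₀ + 1000) = (-4.2 + 1000)/(-8.4 + 1000) = 995.8/991.6 = 1.004236
f = 1.004236^(1/-0.0092) = exp(ln(1.004236)/-0.0092) = exp(0.00423/-0.0092)
f = exp(-0.4594) = 0.6317

0.632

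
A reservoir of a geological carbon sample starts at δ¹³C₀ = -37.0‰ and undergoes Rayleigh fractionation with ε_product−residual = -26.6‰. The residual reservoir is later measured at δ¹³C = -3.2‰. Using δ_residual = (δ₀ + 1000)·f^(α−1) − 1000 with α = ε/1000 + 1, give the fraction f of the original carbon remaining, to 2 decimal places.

α − 1 = ε/1000 = -0.0266
(δ_res + 1000)/(δ₀ + 1000) = (-3.2 + 1000)/(-37.0 + 1000) = 996.8/963.0 = 1.035099
f = 1.035099^(1/-0.0266) = exp(ln(1.035099)/-0.0266) = exp(0.03450/-0.0266)
f = exp(-1.2969) = 0.2734

0.27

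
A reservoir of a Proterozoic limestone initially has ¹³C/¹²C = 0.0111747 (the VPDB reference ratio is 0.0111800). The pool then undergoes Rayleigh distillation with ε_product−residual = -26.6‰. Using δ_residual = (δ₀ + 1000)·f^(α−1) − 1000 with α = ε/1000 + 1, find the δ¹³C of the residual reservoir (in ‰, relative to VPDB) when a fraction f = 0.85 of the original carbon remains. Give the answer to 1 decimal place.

3.9‰

δ₀ = (0.0111747/0.0111800 − 1)×1000 = (0.999526 − 1)×1000 = -0.474‰
α − 1 = ε/1000 = -0.0266
f^(α−1) = 0.85^(-0.0266) = 1.004332
δ_res = (-0.474 + 1000) × 1.004332 − 1000 = 1003.856 − 1000 = 3.86‰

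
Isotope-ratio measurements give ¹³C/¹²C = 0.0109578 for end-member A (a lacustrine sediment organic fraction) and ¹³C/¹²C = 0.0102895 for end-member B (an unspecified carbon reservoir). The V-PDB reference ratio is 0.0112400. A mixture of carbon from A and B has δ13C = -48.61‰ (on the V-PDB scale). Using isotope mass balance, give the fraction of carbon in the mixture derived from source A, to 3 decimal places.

δ_A = (0.0109578/0.0112400 − 1)×1000 = (0.974893 − 1)×1000 = -25.107‰
δ_B = (0.0102895/0.0112400 − 1)×1000 = (0.915436 − 1)×1000 = -84.564‰
f_A = (δ_mix − δ_B)/(δ_A − δ_B) = (-48.61 − (-84.564))/(-25.107 − (-84.564))
f_A = 35.954 / 59.457 = 0.6047

0.605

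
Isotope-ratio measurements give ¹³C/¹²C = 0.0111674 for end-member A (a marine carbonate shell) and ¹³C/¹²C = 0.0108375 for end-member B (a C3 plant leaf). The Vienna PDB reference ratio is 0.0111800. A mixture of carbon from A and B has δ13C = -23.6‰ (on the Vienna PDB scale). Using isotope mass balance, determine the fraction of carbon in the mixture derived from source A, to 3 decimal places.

δ_A = (0.0111674/0.0111800 − 1)×1000 = (0.998873 − 1)×1000 = -1.127‰
δ_B = (0.0108375/0.0111800 − 1)×1000 = (0.969365 − 1)×1000 = -30.635‰
f_A = (δ_mix − δ_B)/(δ_A − δ_B) = (-23.6 − (-30.635))/(-1.127 − (-30.635))
f_A = 7.035 / 29.508 = 0.2384

0.238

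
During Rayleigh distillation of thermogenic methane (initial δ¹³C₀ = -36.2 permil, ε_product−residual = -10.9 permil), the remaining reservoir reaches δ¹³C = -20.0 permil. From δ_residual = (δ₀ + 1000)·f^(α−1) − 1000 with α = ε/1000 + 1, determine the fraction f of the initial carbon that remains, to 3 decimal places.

0.217

α − 1 = ε/1000 = -0.0109
(δ_res + 1000)/(δ₀ + 1000) = (-20.0 + 1000)/(-36.2 + 1000) = 980.0/963.8 = 1.016808
f = 1.016808^(1/-0.0109) = exp(ln(1.016808)/-0.0109) = exp(0.01667/-0.0109)
f = exp(-1.5292) = 0.2167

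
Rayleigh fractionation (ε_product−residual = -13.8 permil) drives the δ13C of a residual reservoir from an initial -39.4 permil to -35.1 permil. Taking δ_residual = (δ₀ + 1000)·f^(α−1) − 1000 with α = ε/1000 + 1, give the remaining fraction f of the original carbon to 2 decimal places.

α − 1 = ε/1000 = -0.0138
(δ_res + 1000)/(δ₀ + 1000) = (-35.1 + 1000)/(-39.4 + 1000) = 964.9/960.6 = 1.004476
f = 1.004476^(1/-0.0138) = exp(ln(1.004476)/-0.0138) = exp(0.00447/-0.0138)
f = exp(-0.3237) = 0.7235

0.72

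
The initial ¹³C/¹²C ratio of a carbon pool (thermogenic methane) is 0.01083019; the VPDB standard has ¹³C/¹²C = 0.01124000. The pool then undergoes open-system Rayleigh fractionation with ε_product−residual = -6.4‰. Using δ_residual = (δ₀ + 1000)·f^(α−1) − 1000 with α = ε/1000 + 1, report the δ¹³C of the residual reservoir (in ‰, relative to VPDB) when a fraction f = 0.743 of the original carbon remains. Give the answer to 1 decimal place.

-34.6‰

δ₀ = (0.01083019/0.01124000 − 1)×1000 = (0.963540 − 1)×1000 = -36.460‰
α − 1 = ε/1000 = -0.0064
f^(α−1) = 0.743^(-0.0064) = 1.001903
δ_res = (-36.460 + 1000) × 1.001903 − 1000 = 965.374 − 1000 = -34.63‰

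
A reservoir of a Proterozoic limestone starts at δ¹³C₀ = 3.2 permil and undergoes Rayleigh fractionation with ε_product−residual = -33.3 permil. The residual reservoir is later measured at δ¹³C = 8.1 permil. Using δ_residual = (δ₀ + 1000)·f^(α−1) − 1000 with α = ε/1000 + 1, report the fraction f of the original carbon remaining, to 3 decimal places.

α − 1 = ε/1000 = -0.0333
(δ_res + 1000)/(δ₀ + 1000) = (8.1 + 1000)/(3.2 + 1000) = 1008.1/1003.2 = 1.004884
f = 1.004884^(1/-0.0333) = exp(ln(1.004884)/-0.0333) = exp(0.00487/-0.0333)
f = exp(-0.1463) = 0.8639

0.864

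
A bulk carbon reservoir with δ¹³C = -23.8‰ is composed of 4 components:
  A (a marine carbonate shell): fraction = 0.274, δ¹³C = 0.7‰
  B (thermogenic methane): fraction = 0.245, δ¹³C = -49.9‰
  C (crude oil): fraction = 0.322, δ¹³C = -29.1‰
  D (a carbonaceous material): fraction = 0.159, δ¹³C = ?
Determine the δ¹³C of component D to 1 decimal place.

-15.1‰

Isotope mass balance: δ_bulk = Σ fᵢ·δᵢ.
-23.8 = 0.274×(0.7) + 0.245×(-49.9) + 0.322×(-29.1) + 0.159×δ_D
0.159·δ_D = -23.8 − (-21.404) = -2.396
δ_D = -2.396 / 0.159 = -15.07‰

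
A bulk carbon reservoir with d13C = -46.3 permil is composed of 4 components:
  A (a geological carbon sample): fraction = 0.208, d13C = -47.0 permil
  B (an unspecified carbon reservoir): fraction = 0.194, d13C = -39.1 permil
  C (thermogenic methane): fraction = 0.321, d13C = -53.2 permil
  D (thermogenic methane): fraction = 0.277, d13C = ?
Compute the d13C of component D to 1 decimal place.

-42.8 permil

Isotope mass balance: δ_bulk = Σ fᵢ·δᵢ.
-46.3 = 0.208×(-47.0) + 0.194×(-39.1) + 0.321×(-53.2) + 0.277×δ_D
0.277·δ_D = -46.3 − (-34.439) = -11.861
δ_D = -11.861 / 0.277 = -42.82 permil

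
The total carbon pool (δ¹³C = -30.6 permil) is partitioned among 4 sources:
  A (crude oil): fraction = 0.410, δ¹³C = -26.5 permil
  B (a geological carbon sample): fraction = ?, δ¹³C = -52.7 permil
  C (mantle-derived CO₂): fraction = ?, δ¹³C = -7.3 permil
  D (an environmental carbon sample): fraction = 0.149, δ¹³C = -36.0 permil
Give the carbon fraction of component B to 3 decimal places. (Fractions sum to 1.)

Let f_B and f_C be the unknown fractions; fractions sum to 1 so f_B + f_C = 0.441.
Mass balance: Σ fᵢ·δᵢ = δ_bulk ⇒ f_B·(-52.7) + f_C·(-7.3) = -30.6 − (-16.229) = -14.371
Substitute f_C = 0.441 − f_B:
f_B·(-52.7 − -7.3) = -14.371 − 0.441×(-7.3) = -11.152
f_B = -11.152 / -45.4 = 0.2456

0.246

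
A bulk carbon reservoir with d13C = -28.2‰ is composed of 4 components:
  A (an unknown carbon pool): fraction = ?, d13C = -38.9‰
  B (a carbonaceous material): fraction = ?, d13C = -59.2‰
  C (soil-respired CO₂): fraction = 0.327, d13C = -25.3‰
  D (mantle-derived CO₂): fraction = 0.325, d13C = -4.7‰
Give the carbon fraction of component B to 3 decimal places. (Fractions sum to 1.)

Let f_B and f_A be the unknown fractions; fractions sum to 1 so f_B + f_A = 0.348.
Mass balance: Σ fᵢ·δᵢ = δ_bulk ⇒ f_B·(-59.2) + f_A·(-38.9) = -28.2 − (-9.801) = -18.399
Substitute f_A = 0.348 − f_B:
f_B·(-59.2 − -38.9) = -18.399 − 0.348×(-38.9) = -4.862
f_B = -4.862 / -20.3 = 0.2395

0.240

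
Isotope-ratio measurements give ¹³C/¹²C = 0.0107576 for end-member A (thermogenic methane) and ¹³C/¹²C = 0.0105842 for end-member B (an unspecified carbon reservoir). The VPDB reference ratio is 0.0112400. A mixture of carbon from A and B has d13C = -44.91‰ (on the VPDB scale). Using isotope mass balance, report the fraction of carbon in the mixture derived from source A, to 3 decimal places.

0.871

δ_A = (0.0107576/0.0112400 − 1)×1000 = (0.957082 − 1)×1000 = -42.918‰
δ_B = (0.0105842/0.0112400 − 1)×1000 = (0.941655 − 1)×1000 = -58.345‰
f_A = (δ_mix − δ_B)/(δ_A − δ_B) = (-44.91 − (-58.345))/(-42.918 − (-58.345))
f_A = 13.435 / 15.427 = 0.8709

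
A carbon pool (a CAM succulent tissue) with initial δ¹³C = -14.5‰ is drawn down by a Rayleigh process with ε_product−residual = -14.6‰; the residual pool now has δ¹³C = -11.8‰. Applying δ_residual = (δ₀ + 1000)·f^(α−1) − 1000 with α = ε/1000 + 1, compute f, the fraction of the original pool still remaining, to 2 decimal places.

0.83

α − 1 = ε/1000 = -0.0146
(δ_res + 1000)/(δ₀ + 1000) = (-11.8 + 1000)/(-14.5 + 1000) = 988.2/985.5 = 1.002740
f = 1.002740^(1/-0.0146) = exp(ln(1.002740)/-0.0146) = exp(0.00274/-0.0146)
f = exp(-0.1874) = 0.8291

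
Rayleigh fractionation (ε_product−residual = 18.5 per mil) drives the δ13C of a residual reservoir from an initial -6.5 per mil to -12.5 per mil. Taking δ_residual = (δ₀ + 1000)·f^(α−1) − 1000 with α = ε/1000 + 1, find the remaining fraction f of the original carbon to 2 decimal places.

α − 1 = ε/1000 = 0.0185
(δ_res + 1000)/(δ₀ + 1000) = (-12.5 + 1000)/(-6.5 + 1000) = 987.5/993.5 = 0.993961
f = 0.993961^(1/0.0185) = exp(ln(0.993961)/0.0185) = exp(-0.00606/0.0185)
f = exp(-0.3274) = 0.7208

0.72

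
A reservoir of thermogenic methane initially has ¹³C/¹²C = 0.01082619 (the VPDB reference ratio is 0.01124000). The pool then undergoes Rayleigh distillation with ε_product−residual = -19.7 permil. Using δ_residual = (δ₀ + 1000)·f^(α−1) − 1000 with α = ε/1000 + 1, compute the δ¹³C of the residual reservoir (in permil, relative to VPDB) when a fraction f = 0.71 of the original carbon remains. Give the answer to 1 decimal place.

-30.3 permil

δ₀ = (0.01082619/0.01124000 − 1)×1000 = (0.963184 − 1)×1000 = -36.816 permil
α − 1 = ε/1000 = -0.0197
f^(α−1) = 0.71^(-0.0197) = 1.006770
δ_res = (-36.816 + 1000) × 1.006770 − 1000 = 969.705 − 1000 = -30.30 permil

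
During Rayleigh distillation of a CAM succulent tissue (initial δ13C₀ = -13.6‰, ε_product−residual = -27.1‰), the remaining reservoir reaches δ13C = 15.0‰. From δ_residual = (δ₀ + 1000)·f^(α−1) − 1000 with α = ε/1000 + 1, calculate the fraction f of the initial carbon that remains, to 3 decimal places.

α − 1 = ε/1000 = -0.0271
(δ_res + 1000)/(δ₀ + 1000) = (15.0 + 1000)/(-13.6 + 1000) = 1015.0/986.4 = 1.028994
f = 1.028994^(1/-0.0271) = exp(ln(1.028994)/-0.0271) = exp(0.02858/-0.0271)
f = exp(-1.0547) = 0.3483

0.348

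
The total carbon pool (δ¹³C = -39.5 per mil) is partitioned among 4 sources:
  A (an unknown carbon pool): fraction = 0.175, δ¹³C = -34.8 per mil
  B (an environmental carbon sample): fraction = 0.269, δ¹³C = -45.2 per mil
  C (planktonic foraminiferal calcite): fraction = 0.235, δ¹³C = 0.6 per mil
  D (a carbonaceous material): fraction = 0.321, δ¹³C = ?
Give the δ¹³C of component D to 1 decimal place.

-66.6 per mil

Isotope mass balance: δ_bulk = Σ fᵢ·δᵢ.
-39.5 = 0.175×(-34.8) + 0.269×(-45.2) + 0.235×(0.6) + 0.321×δ_D
0.321·δ_D = -39.5 − (-18.108) = -21.392
δ_D = -21.392 / 0.321 = -66.64 per mil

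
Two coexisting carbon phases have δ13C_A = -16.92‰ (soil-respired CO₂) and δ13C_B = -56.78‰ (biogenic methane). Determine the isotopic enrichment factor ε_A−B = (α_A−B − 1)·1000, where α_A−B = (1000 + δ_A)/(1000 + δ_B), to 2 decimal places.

42.26‰

α_A−B = (1000 + -16.92) / (1000 + -56.78) = 983.08 / 943.22 = 1.042259
ε_A−B = (1.042259 − 1) × 1000 = 42.259‰
(The approximation ε ≈ δ_A − δ_B would give 39.86‰.)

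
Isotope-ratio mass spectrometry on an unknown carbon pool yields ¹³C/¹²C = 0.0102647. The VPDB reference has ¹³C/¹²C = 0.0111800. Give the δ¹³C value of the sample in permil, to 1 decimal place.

-81.9 permil

δ¹³C = (R_sample / R_standard − 1) × 1000
R_sample / R_standard = 0.0102647 / 0.0111800 = 0.918131
δ¹³C = (0.918131 − 1) × 1000 = -81.87 permil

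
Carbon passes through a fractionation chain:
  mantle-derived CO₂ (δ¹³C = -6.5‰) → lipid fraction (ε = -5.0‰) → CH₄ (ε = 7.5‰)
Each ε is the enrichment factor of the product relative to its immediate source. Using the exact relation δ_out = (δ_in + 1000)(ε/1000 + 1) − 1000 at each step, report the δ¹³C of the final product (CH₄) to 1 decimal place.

step 1: δ = (-6.50 + 1000)·(-5.0/1000 + 1) − 1000 = -11.47‰
step 2: δ = (-11.47 + 1000)·(7.5/1000 + 1) − 1000 = -4.05‰

-4.1‰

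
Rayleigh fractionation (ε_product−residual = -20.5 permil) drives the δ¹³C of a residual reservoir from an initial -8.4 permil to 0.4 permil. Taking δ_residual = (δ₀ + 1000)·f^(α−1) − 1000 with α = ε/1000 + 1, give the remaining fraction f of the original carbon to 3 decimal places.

0.650

α − 1 = ε/1000 = -0.0205
(δ_res + 1000)/(δ₀ + 1000) = (0.4 + 1000)/(-8.4 + 1000) = 1000.4/991.6 = 1.008875
f = 1.008875^(1/-0.0205) = exp(ln(1.008875)/-0.0205) = exp(0.00884/-0.0205)
f = exp(-0.4310) = 0.6499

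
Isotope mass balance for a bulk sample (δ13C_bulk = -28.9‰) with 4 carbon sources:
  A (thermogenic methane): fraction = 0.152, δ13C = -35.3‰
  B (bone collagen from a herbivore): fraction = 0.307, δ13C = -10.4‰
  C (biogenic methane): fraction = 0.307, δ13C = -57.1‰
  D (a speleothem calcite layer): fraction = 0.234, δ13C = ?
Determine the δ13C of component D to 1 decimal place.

Isotope mass balance: δ_bulk = Σ fᵢ·δᵢ.
-28.9 = 0.152×(-35.3) + 0.307×(-10.4) + 0.307×(-57.1) + 0.234×δ_D
0.234·δ_D = -28.9 − (-26.088) = -2.812
δ_D = -2.812 / 0.234 = -12.02‰

-12.0‰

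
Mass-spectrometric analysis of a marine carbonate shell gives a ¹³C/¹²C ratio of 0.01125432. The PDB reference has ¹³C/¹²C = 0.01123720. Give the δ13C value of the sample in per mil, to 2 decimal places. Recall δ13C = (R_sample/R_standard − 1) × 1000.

1.52 per mil

δ13C = (R_sample / R_standard − 1) × 1000
R_sample / R_standard = 0.01125432 / 0.01123720 = 1.001524
δ13C = (1.001524 − 1) × 1000 = 1.524 per mil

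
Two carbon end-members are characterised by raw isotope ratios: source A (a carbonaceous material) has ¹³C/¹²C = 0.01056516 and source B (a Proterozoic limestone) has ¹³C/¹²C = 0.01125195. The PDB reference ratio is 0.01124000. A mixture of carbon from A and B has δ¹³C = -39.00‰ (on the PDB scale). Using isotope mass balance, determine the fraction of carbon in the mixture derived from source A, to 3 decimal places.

δ_A = (0.01056516/0.01124000 − 1)×1000 = (0.939961 − 1)×1000 = -60.039‰
δ_B = (0.01125195/0.01124000 − 1)×1000 = (1.001063 − 1)×1000 = 1.063‰
f_A = (δ_mix − δ_B)/(δ_A − δ_B) = (-39.00 − (1.063))/(-60.039 − (1.063))
f_A = -40.063 / -61.102 = 0.6557

0.656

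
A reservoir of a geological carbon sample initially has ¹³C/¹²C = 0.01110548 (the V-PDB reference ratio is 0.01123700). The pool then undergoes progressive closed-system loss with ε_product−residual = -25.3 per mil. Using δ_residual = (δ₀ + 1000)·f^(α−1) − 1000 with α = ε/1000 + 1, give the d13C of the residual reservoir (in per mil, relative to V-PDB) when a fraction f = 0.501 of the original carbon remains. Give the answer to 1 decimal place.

5.7 per mil

δ₀ = (0.01110548/0.01123700 − 1)×1000 = (0.988296 − 1)×1000 = -11.704 per mil
α − 1 = ε/1000 = -0.0253
f^(α−1) = 0.501^(-0.0253) = 1.017640
δ_res = (-11.704 + 1000) × 1.017640 − 1000 = 1005.729 − 1000 = 5.73 per mil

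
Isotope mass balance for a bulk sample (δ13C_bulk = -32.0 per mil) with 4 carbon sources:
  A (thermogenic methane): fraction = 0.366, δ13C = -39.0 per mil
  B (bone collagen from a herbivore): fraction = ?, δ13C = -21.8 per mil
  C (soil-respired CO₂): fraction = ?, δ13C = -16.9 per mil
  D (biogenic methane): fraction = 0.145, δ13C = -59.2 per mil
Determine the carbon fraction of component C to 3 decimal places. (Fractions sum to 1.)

Let f_C and f_B be the unknown fractions; fractions sum to 1 so f_C + f_B = 0.489.
Mass balance: Σ fᵢ·δᵢ = δ_bulk ⇒ f_C·(-16.9) + f_B·(-21.8) = -32.0 − (-22.858) = -9.142
Substitute f_B = 0.489 − f_C:
f_C·(-16.9 − -21.8) = -9.142 − 0.489×(-21.8) = 1.518
f_C = 1.518 / 4.9 = 0.3098

0.310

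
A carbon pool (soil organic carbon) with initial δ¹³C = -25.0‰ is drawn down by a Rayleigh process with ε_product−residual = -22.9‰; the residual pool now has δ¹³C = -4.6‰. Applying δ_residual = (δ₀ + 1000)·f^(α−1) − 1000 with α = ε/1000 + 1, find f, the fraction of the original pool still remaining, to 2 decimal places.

α − 1 = ε/1000 = -0.0229
(δ_res + 1000)/(δ₀ + 1000) = (-4.6 + 1000)/(-25.0 + 1000) = 995.4/975.0 = 1.020923
f = 1.020923^(1/-0.0229) = exp(ln(1.020923)/-0.0229) = exp(0.02071/-0.0229)
f = exp(-0.9042) = 0.4048

0.40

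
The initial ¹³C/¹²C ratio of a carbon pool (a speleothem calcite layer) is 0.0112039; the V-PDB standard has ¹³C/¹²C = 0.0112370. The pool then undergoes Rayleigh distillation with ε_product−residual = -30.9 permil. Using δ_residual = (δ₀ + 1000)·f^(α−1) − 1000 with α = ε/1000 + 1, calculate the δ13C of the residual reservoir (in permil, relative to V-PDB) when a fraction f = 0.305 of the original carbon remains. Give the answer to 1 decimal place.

δ₀ = (0.0112039/0.0112370 − 1)×1000 = (0.997054 − 1)×1000 = -2.946 permil
α − 1 = ε/1000 = -0.0309
f^(α−1) = 0.305^(-0.0309) = 1.037373
δ_res = (-2.946 + 1000) × 1.037373 − 1000 = 1034.318 − 1000 = 34.32 permil

34.3 permil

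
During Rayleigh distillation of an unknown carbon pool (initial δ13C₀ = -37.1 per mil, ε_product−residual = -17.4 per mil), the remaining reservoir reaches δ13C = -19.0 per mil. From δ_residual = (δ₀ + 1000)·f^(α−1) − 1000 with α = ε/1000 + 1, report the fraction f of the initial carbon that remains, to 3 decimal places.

0.343

α − 1 = ε/1000 = -0.0174
(δ_res + 1000)/(δ₀ + 1000) = (-19.0 + 1000)/(-37.1 + 1000) = 981.0/962.9 = 1.018797
f = 1.018797^(1/-0.0174) = exp(ln(1.018797)/-0.0174) = exp(0.01862/-0.0174)
f = exp(-1.0703) = 0.3429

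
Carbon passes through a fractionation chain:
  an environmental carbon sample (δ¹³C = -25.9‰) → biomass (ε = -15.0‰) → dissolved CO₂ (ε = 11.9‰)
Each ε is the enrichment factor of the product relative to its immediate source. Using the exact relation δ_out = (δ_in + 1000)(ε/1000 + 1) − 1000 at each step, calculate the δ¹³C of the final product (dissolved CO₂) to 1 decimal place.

-29.1‰

step 1: δ = (-25.90 + 1000)·(-15.0/1000 + 1) − 1000 = -40.51‰
step 2: δ = (-40.51 + 1000)·(11.9/1000 + 1) − 1000 = -29.09‰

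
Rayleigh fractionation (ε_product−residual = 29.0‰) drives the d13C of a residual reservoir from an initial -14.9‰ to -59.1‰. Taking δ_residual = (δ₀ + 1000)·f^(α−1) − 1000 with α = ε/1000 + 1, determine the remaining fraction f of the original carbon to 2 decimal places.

0.21

α − 1 = ε/1000 = 0.0290
(δ_res + 1000)/(δ₀ + 1000) = (-59.1 + 1000)/(-14.9 + 1000) = 940.9/985.1 = 0.955131
f = 0.955131^(1/0.0290) = exp(ln(0.955131)/0.0290) = exp(-0.04591/0.0290)
f = exp(-1.5830) = 0.2054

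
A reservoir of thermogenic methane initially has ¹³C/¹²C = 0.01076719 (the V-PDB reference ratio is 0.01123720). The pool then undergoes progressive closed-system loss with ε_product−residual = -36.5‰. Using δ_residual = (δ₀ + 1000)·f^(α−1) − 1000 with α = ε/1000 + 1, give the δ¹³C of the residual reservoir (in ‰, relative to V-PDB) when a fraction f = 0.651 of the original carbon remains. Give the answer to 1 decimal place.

δ₀ = (0.01076719/0.01123720 − 1)×1000 = (0.958174 − 1)×1000 = -41.826‰
α − 1 = ε/1000 = -0.0365
f^(α−1) = 0.651^(-0.0365) = 1.015791
δ_res = (-41.826 + 1000) × 1.015791 − 1000 = 973.304 − 1000 = -26.70‰

-26.7‰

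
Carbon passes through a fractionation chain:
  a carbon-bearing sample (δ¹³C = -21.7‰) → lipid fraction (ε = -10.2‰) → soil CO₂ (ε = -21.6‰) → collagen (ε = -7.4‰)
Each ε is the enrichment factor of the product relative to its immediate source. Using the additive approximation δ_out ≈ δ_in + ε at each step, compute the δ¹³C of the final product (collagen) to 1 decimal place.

-60.9‰

step 1: δ ≈ -21.7 + (-10.2) = -31.9‰
step 2: δ ≈ -31.9 + (-21.6) = -53.5‰
step 3: δ ≈ -53.5 + (-7.4) = -60.9‰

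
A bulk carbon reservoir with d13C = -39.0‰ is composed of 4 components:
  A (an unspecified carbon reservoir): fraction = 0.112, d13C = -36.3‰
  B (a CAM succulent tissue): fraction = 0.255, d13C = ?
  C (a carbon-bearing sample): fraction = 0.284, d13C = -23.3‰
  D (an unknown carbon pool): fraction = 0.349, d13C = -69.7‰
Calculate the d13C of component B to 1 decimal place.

-15.7‰

Isotope mass balance: δ_bulk = Σ fᵢ·δᵢ.
-39.0 = 0.112×(-36.3) + 0.255×δ_B + 0.284×(-23.3) + 0.349×(-69.7)
0.255·δ_B = -39.0 − (-35.008) = -3.992
δ_B = -3.992 / 0.255 = -15.65‰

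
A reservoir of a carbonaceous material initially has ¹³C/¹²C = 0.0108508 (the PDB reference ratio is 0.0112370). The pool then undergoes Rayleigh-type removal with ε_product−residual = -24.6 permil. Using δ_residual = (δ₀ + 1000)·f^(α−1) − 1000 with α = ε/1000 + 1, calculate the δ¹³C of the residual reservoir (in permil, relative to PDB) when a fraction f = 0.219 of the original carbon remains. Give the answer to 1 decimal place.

δ₀ = (0.0108508/0.0112370 − 1)×1000 = (0.965631 − 1)×1000 = -34.369 permil
α − 1 = ε/1000 = -0.0246
f^(α−1) = 0.219^(-0.0246) = 1.038066
δ_res = (-34.369 + 1000) × 1.038066 − 1000 = 1002.389 − 1000 = 2.39 permil

2.4 permil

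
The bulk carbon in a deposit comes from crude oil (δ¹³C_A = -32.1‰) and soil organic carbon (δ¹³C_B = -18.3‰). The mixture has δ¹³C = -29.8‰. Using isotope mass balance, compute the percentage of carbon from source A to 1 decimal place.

83.3%

δ_mix = f_A·δ_A + (1 − f_A)·δ_B  ⇒  f_A = (δ_mix − δ_B)/(δ_A − δ_B)
f_A = (-29.8 − (-18.3)) / (-32.1 − (-18.3))
f_A = -11.5 / -13.8 = 0.8333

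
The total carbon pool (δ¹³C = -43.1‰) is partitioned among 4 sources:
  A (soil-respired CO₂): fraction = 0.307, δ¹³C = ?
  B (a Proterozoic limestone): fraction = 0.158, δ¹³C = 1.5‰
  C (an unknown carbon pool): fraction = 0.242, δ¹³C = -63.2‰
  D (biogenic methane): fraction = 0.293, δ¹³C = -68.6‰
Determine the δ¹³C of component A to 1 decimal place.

Isotope mass balance: δ_bulk = Σ fᵢ·δᵢ.
-43.1 = 0.307×δ_A + 0.158×(1.5) + 0.242×(-63.2) + 0.293×(-68.6)
0.307·δ_A = -43.1 − (-35.157) = -7.943
δ_A = -7.943 / 0.307 = -25.87‰

-25.9‰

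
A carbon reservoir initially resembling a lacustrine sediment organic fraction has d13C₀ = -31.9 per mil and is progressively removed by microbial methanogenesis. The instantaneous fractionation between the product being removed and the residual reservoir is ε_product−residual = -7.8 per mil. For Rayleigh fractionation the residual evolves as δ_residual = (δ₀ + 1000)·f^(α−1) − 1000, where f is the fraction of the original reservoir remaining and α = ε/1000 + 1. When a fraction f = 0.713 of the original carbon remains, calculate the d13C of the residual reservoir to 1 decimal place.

-29.3 per mil

Rayleigh residual: δ_res = (δ₀ + 1000)·f^(α−1) − 1000
α = ε/1000 + 1 = 0.99220, so α − 1 = -0.00780
f^(α−1) = 0.713^(-0.00780) = 1.002642
δ_res = (-31.9 + 1000) × 1.002642 − 1000 = 970.658 − 1000 = -29.34 per mil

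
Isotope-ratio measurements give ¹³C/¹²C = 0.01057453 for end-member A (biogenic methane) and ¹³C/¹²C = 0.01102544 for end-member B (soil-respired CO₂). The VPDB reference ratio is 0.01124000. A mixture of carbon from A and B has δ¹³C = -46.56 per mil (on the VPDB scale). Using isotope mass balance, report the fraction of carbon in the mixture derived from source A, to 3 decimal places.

0.685

δ_A = (0.01057453/0.01124000 − 1)×1000 = (0.940794 − 1)×1000 = -59.206 per mil
δ_B = (0.01102544/0.01124000 − 1)×1000 = (0.980911 − 1)×1000 = -19.089 per mil
f_A = (δ_mix − δ_B)/(δ_A − δ_B) = (-46.56 − (-19.089))/(-59.206 − (-19.089))
f_A = -27.471 / -40.117 = 0.6848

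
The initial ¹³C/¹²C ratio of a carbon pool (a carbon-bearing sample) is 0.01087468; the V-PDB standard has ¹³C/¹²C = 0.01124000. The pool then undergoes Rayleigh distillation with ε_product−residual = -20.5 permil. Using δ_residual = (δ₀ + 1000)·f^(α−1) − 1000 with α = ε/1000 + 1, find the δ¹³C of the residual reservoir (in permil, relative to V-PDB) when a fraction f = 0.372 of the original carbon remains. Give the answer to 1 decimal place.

δ₀ = (0.01087468/0.01124000 − 1)×1000 = (0.967498 − 1)×1000 = -32.502 permil
α − 1 = ε/1000 = -0.0205
f^(α−1) = 0.372^(-0.0205) = 1.020479
δ_res = (-32.502 + 1000) × 1.020479 − 1000 = 987.311 − 1000 = -12.69 permil

-12.7 permil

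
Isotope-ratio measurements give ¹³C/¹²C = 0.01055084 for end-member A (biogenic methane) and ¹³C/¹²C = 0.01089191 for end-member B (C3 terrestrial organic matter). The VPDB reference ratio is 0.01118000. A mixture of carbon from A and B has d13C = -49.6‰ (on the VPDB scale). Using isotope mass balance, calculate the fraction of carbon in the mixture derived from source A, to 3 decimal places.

δ_A = (0.01055084/0.01118000 − 1)×1000 = (0.943725 − 1)×1000 = -56.275‰
δ_B = (0.01089191/0.01118000 − 1)×1000 = (0.974232 − 1)×1000 = -25.768‰
f_A = (δ_mix − δ_B)/(δ_A − δ_B) = (-49.6 − (-25.768))/(-56.275 − (-25.768))
f_A = -23.832 / -30.507 = 0.7812

0.781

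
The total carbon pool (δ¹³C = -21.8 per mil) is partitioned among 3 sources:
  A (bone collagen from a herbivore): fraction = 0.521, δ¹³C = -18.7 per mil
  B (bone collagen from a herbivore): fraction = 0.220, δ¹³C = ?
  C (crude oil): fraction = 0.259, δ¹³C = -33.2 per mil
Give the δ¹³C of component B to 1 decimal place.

Isotope mass balance: δ_bulk = Σ fᵢ·δᵢ.
-21.8 = 0.521×(-18.7) + 0.220×δ_B + 0.259×(-33.2)
0.220·δ_B = -21.8 − (-18.341) = -3.459
δ_B = -3.459 / 0.220 = -15.72 per mil

-15.7 per mil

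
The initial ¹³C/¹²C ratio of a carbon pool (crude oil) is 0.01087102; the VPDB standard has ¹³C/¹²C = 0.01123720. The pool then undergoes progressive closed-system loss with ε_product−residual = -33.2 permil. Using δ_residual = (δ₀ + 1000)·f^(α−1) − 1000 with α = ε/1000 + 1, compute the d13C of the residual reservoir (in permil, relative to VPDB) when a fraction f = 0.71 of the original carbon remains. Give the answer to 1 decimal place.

-21.5 permil

δ₀ = (0.01087102/0.01123720 − 1)×1000 = (0.967414 − 1)×1000 = -32.586 permil
α − 1 = ε/1000 = -0.0332
f^(α−1) = 0.71^(-0.0332) = 1.011436
δ_res = (-32.586 + 1000) × 1.011436 − 1000 = 978.477 − 1000 = -21.52 permil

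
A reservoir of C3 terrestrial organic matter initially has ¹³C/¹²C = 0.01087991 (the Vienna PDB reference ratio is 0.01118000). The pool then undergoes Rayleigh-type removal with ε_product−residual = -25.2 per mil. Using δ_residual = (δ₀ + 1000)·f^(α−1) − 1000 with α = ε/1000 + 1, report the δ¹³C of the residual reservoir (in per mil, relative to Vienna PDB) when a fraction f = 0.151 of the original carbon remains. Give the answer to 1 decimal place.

δ₀ = (0.01087991/0.01118000 − 1)×1000 = (0.973158 − 1)×1000 = -26.842 per mil
α − 1 = ε/1000 = -0.0252
f^(α−1) = 0.151^(-0.0252) = 1.048793
δ_res = (-26.842 + 1000) × 1.048793 − 1000 = 1020.642 − 1000 = 20.64 per mil

20.6 per mil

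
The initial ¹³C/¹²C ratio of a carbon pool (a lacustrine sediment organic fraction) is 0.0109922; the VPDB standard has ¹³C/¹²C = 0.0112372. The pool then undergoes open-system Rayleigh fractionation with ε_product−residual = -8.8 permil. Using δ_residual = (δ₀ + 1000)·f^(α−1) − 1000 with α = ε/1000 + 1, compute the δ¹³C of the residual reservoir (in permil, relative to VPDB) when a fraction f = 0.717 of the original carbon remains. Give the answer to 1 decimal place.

-18.9 permil

δ₀ = (0.0109922/0.0112372 − 1)×1000 = (0.978197 − 1)×1000 = -21.803 permil
α − 1 = ε/1000 = -0.0088
f^(α−1) = 0.717^(-0.0088) = 1.002932
δ_res = (-21.803 + 1000) × 1.002932 − 1000 = 981.065 − 1000 = -18.93 permil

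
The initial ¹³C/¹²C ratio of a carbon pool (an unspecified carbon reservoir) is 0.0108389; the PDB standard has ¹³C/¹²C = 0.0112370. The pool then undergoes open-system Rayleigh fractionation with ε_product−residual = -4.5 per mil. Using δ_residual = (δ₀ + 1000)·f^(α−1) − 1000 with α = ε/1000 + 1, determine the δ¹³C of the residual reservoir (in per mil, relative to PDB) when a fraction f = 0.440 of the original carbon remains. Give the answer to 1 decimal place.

-31.9 per mil

δ₀ = (0.0108389/0.0112370 − 1)×1000 = (0.964572 − 1)×1000 = -35.428 per mil
α − 1 = ε/1000 = -0.0045
f^(α−1) = 0.440^(-0.0045) = 1.003701
δ_res = (-35.428 + 1000) × 1.003701 − 1000 = 968.143 − 1000 = -31.86 per mil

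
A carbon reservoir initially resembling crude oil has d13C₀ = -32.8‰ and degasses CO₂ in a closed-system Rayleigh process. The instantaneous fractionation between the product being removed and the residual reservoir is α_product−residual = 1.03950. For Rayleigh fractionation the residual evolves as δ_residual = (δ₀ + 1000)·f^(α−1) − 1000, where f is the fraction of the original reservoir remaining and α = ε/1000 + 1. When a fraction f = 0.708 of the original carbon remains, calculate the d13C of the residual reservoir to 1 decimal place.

Rayleigh residual: δ_res = (δ₀ + 1000)·f^(α−1) − 1000
α − 1 = 0.03950
f^(α−1) = 0.708^(0.03950) = 0.986453
δ_res = (-32.8 + 1000) × 0.986453 − 1000 = 954.097 − 1000 = -45.90‰

-45.9‰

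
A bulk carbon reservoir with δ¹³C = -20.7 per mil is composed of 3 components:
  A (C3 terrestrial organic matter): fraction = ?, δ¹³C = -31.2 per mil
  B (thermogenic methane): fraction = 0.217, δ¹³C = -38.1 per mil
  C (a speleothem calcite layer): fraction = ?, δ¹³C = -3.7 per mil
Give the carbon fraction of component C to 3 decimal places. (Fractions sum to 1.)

Let f_C and f_A be the unknown fractions; fractions sum to 1 so f_C + f_A = 0.783.
Mass balance: Σ fᵢ·δᵢ = δ_bulk ⇒ f_C·(-3.7) + f_A·(-31.2) = -20.7 − (-8.268) = -12.432
Substitute f_A = 0.783 − f_C:
f_C·(-3.7 − -31.2) = -12.432 − 0.783×(-31.2) = 11.997
f_C = 11.997 / 27.5 = 0.4363

0.436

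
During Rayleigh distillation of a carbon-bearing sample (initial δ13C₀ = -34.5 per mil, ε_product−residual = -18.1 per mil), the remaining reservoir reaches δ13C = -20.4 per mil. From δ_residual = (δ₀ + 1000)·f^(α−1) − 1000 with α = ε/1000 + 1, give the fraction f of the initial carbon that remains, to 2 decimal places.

α − 1 = ε/1000 = -0.0181
(δ_res + 1000)/(δ₀ + 1000) = (-20.4 + 1000)/(-34.5 + 1000) = 979.6/965.5 = 1.014604
f = 1.014604^(1/-0.0181) = exp(ln(1.014604)/-0.0181) = exp(0.01450/-0.0181)
f = exp(-0.8010) = 0.4489

0.45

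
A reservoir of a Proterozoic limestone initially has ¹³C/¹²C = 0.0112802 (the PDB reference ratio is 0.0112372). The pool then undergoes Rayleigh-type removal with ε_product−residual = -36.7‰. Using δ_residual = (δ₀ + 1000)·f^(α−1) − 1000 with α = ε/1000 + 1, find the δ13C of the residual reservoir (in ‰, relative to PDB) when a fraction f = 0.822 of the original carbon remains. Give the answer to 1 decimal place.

δ₀ = (0.0112802/0.0112372 − 1)×1000 = (1.003827 − 1)×1000 = 3.827‰
α − 1 = ε/1000 = -0.0367
f^(α−1) = 0.822^(-0.0367) = 1.007220
δ_res = (3.827 + 1000) × 1.007220 − 1000 = 1011.074 − 1000 = 11.07‰

11.1‰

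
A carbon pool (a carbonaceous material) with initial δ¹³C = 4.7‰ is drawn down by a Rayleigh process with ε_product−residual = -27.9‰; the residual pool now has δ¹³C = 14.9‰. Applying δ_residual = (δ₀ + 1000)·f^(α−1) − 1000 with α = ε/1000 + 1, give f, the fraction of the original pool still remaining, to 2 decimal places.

α − 1 = ε/1000 = -0.0279
(δ_res + 1000)/(δ₀ + 1000) = (14.9 + 1000)/(4.7 + 1000) = 1014.9/1004.7 = 1.010152
f = 1.010152^(1/-0.0279) = exp(ln(1.010152)/-0.0279) = exp(0.01010/-0.0279)
f = exp(-0.3620) = 0.6963

0.70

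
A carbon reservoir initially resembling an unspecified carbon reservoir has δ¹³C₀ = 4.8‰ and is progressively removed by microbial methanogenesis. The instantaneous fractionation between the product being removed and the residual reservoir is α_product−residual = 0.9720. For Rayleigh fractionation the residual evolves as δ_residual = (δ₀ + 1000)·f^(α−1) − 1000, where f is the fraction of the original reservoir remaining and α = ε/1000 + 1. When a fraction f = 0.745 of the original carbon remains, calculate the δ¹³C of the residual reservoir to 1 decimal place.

13.1‰

Rayleigh residual: δ_res = (δ₀ + 1000)·f^(α−1) − 1000
α − 1 = -0.02800
f^(α−1) = 0.745^(-0.02800) = 1.008276
δ_res = (4.8 + 1000) × 1.008276 − 1000 = 1013.116 − 1000 = 13.12‰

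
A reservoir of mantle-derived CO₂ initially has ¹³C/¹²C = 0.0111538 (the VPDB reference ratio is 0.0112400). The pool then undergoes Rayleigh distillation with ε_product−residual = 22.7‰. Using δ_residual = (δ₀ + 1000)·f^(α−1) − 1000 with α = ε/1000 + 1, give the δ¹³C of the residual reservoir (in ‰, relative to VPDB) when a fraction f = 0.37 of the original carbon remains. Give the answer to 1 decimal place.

δ₀ = (0.0111538/0.0112400 − 1)×1000 = (0.992331 − 1)×1000 = -7.669‰
α − 1 = ε/1000 = 0.0227
f^(α−1) = 0.37^(0.0227) = 0.977683
δ_res = (-7.669 + 1000) × 0.977683 − 1000 = 970.185 − 1000 = -29.81‰

-29.8‰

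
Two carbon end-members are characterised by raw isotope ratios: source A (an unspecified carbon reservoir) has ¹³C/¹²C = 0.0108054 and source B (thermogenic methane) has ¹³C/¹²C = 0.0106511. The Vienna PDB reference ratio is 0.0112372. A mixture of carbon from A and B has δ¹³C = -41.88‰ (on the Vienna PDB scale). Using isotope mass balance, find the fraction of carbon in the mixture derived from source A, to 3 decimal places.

δ_A = (0.0108054/0.0112372 − 1)×1000 = (0.961574 − 1)×1000 = -38.426‰
δ_B = (0.0106511/0.0112372 − 1)×1000 = (0.947843 − 1)×1000 = -52.157‰
f_A = (δ_mix − δ_B)/(δ_A − δ_B) = (-41.88 − (-52.157))/(-38.426 − (-52.157))
f_A = 10.277 / 13.731 = 0.7485

0.748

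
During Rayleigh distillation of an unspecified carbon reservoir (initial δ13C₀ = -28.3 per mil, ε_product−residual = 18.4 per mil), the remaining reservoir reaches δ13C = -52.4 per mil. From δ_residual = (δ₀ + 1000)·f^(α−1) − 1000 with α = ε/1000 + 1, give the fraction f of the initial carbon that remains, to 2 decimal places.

α − 1 = ε/1000 = 0.0184
(δ_res + 1000)/(δ₀ + 1000) = (-52.4 + 1000)/(-28.3 + 1000) = 947.6/971.7 = 0.975198
f = 0.975198^(1/0.0184) = exp(ln(0.975198)/0.0184) = exp(-0.02511/0.0184)
f = exp(-1.3649) = 0.2554

0.26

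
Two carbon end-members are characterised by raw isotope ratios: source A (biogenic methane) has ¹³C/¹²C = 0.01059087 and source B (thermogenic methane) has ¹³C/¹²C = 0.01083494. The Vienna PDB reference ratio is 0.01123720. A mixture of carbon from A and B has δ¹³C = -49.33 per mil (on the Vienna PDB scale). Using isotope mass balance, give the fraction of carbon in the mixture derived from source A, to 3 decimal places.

δ_A = (0.01059087/0.01123720 − 1)×1000 = (0.942483 − 1)×1000 = -57.517 per mil
δ_B = (0.01083494/0.01123720 − 1)×1000 = (0.964203 − 1)×1000 = -35.797 per mil
f_A = (δ_mix − δ_B)/(δ_A − δ_B) = (-49.33 − (-35.797))/(-57.517 − (-35.797))
f_A = -13.533 / -21.720 = 0.6231

0.623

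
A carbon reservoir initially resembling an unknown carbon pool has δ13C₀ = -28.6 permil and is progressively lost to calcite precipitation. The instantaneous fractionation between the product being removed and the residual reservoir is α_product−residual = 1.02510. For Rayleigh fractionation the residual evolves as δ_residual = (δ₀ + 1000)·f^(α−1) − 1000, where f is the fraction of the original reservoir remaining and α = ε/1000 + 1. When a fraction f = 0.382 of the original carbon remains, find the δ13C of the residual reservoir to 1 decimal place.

-51.8 permil

Rayleigh residual: δ_res = (δ₀ + 1000)·f^(α−1) − 1000
α − 1 = 0.02510
f^(α−1) = 0.382^(0.02510) = 0.976135
δ_res = (-28.6 + 1000) × 0.976135 − 1000 = 948.217 − 1000 = -51.78 permil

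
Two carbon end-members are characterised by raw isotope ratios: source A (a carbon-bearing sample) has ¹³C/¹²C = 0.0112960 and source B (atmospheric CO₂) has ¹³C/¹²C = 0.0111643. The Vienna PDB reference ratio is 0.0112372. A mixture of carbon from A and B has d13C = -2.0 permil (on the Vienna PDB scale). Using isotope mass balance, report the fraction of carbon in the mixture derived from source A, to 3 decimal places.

0.383

δ_A = (0.0112960/0.0112372 − 1)×1000 = (1.005233 − 1)×1000 = 5.233 permil
δ_B = (0.0111643/0.0112372 − 1)×1000 = (0.993513 − 1)×1000 = -6.487 permil
f_A = (δ_mix − δ_B)/(δ_A − δ_B) = (-2.0 − (-6.487))/(5.233 − (-6.487))
f_A = 4.487 / 11.720 = 0.3829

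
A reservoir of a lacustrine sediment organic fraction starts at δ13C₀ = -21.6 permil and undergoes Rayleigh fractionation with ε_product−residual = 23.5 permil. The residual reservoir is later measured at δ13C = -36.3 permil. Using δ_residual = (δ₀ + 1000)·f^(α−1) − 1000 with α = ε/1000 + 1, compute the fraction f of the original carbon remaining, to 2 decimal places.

α − 1 = ε/1000 = 0.0235
(δ_res + 1000)/(δ₀ + 1000) = (-36.3 + 1000)/(-21.6 + 1000) = 963.7/978.4 = 0.984975
f = 0.984975^(1/0.0235) = exp(ln(0.984975)/0.0235) = exp(-0.01514/0.0235)
f = exp(-0.6442) = 0.5251

0.53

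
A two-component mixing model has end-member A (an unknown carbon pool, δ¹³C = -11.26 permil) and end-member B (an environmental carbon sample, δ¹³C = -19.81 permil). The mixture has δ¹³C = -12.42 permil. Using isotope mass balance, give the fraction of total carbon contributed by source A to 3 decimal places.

δ_mix = f_A·δ_A + (1 − f_A)·δ_B  ⇒  f_A = (δ_mix − δ_B)/(δ_A − δ_B)
f_A = (-12.42 − (-19.81)) / (-11.26 − (-19.81))
f_A = 7.39 / 8.55 = 0.8643

0.864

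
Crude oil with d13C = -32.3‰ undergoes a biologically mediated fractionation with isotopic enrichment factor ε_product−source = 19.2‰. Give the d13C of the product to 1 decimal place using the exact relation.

-13.7‰

Exactly, δ_product = (δ_source + 1000)·(ε/1000 + 1) − 1000.
δ_product = (-32.3 + 1000) × (19.2/1000 + 1) − 1000
δ_product = -13.72‰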